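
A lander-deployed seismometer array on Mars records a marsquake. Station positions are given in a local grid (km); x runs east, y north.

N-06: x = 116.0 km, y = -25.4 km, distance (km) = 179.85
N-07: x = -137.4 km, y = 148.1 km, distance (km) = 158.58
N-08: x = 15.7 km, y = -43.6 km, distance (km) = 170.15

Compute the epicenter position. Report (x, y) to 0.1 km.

Circle about each station: (x − 116.0)² + (y + 25.4)² = 179.85²; (x + 137.4)² + (y − 148.1)² = 158.58²; (x − 15.7)² + (y + 43.6)² = 170.15².
Subtracting pairs of circle equations eliminates x²+y² and gives linear equations (the radical axes):
-506.8 x + 347.0 y = 33909.62
-200.6 x − 36.4 y = -8558.71
Solving the 2×2 system: x ≈ 19.7, y ≈ 126.5 km.

19.7 km east, 126.5 km north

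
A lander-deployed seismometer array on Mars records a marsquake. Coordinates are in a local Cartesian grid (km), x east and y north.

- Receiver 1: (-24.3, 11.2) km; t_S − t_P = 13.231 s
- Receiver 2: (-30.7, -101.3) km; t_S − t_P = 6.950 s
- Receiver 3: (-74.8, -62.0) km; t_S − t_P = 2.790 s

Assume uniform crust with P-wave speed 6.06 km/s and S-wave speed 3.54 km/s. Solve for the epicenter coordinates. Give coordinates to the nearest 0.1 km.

Distance from S−P lag: d = Δt · v_P v_S / (v_P − v_S) = Δt · (6.06·3.54)/(6.06−3.54) ≈ 8.5129·Δt.
So d_Receiver 1 = 112.63, d_Receiver 2 = 59.16, d_Receiver 3 = 23.75 km.
Circle about each station: (x + 24.3)² + (y − 11.2)² = 112.63²; (x + 30.7)² + (y + 101.3)² = 59.16²; (x + 74.8)² + (y + 62.0)² = 23.75².
Subtracting pairs of circle equations eliminates x²+y² and gives linear equations (the radical axes):
-12.8 x − 225.0 y = 19673.86
-101.0 x − 146.4 y = 20844.56
Solving the 2×2 system: x ≈ -86.8, y ≈ -82.5 km.
Check against Receiver 1 (with the unrounded x, y): √((x + 24.3)²+(y − 11.2)²) = 112.63 ≈ 112.63 km. ✓

-86.8 km east, -82.5 km north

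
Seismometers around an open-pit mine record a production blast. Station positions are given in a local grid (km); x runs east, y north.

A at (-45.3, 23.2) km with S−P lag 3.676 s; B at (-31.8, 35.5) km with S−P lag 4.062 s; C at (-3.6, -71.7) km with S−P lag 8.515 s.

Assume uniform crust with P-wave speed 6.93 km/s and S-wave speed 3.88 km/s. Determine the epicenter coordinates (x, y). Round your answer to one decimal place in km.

(-21.5, 1.2)

Distance from S−P lag: d = Δt · v_P v_S / (v_P − v_S) = Δt · (6.93·3.88)/(6.93−3.88) ≈ 8.8159·Δt.
So d_A = 32.41, d_B = 35.81, d_C = 75.07 km.
Circle about each station: (x + 45.3)² + (y − 23.2)² = 32.41²; (x + 31.8)² + (y − 35.5)² = 35.81²; (x + 3.6)² + (y + 71.7)² = 75.07².
Subtracting the A equation from the B and C equations removes the quadratic terms:
27.0 x + 24.6 y = -550.79
83.4 x − 189.8 y = -2021.58
Solving the 2×2 system: x ≈ -21.5, y ≈ 1.2 km.
Check against A (with the unrounded x, y): √((x + 45.3)²+(y − 23.2)²) = 32.41 ≈ 32.41 km. ✓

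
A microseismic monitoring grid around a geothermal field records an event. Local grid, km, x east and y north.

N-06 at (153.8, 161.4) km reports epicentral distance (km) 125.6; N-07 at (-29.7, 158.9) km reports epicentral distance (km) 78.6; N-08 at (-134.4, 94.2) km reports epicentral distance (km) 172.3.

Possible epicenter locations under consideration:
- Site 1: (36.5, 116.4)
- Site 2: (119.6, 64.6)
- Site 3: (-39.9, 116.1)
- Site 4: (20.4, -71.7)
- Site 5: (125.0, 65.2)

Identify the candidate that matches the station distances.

Site 1

For each candidate, compare |candidate − station| to the reported distance:
Site 1: residuals N-06 0.0, N-07 0.1, N-08 0.0 → max 0.1 km
Site 2: residuals N-06 22.9, N-07 98.0, N-08 83.4 → max 98.0 km
Site 3: residuals N-06 73.3, N-07 34.6, N-08 75.3 → max 75.3 km
Site 4: residuals N-06 143.0, N-07 157.4, N-08 54.6 → max 157.4 km
Site 5: residuals N-06 25.2, N-07 102.3, N-08 88.7 → max 102.3 km
Only Site 1 has all residuals ≈ 0.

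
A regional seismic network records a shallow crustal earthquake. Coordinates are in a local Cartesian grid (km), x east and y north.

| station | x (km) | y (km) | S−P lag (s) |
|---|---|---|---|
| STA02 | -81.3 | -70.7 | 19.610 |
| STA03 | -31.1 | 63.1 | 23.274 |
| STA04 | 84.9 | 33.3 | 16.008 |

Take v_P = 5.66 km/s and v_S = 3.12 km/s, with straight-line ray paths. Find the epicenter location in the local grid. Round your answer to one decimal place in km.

Distance from S−P lag: d = Δt · v_P v_S / (v_P − v_S) = Δt · (5.66·3.12)/(5.66−3.12) ≈ 6.9524·Δt.
So d_STA02 = 136.34, d_STA03 = 161.81, d_STA04 = 111.29 km.
Circle about each station: (x + 81.3)² + (y + 70.7)² = 136.34²; (x + 31.1)² + (y − 63.1)² = 161.81²; (x − 84.9)² + (y − 33.3)² = 111.29².
Subtracting the STA02 equation from the STA03 and STA04 equations removes the quadratic terms:
100.4 x + 267.6 y = -14253.24
332.4 x + 208.0 y = 2911.85
Solving the 2×2 system: x ≈ 55.0, y ≈ -73.9 km.
Check against STA02 (with the unrounded x, y): √((x + 81.3)²+(y + 70.7)²) = 136.34 ≈ 136.34 km. ✓

(55.0, -73.9)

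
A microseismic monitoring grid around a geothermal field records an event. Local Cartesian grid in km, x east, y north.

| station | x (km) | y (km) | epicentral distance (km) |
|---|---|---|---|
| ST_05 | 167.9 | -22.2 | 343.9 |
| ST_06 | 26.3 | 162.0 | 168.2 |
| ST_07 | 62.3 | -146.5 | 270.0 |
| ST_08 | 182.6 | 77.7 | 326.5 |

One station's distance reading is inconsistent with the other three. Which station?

Solve using three stations at a time. Using ST_05, ST_06, ST_08 (subtract circle equations pairwise → linear system) gives (x, y) ≈ (-139.3, 132.4).
Distances from that point to each station vs reported:
  ST_05: calculated 343.9 vs reported 343.9 → residual 0.0 km
  ST_06: calculated 168.2 vs reported 168.2 → residual 0.0 km
  ST_07: calculated 344.1 vs reported 270.0 → residual 74.1 km
  ST_08: calculated 326.5 vs reported 326.5 → residual 0.0 km
ST_05, ST_06, ST_08 are mutually consistent (residuals ≈ 0); ST_07 is off by 74.1 km.

ST_07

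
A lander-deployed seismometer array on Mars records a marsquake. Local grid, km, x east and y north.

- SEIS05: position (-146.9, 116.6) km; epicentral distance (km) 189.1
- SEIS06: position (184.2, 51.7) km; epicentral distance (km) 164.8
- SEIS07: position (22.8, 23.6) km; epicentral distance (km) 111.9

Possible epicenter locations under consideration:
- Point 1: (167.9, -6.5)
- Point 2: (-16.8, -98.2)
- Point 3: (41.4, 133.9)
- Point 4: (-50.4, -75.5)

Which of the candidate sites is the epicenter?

For each candidate, compare |candidate − station| to the reported distance:
Point 1: residuals SEIS05 148.9, SEIS06 104.4, SEIS07 36.3 → max 148.9 km
Point 2: residuals SEIS05 62.0, SEIS06 85.9, SEIS07 16.2 → max 85.9 km
Point 3: residuals SEIS05 0.0, SEIS06 0.0, SEIS07 0.0 → max 0.0 km
Point 4: residuals SEIS05 25.9, SEIS06 102.1, SEIS07 11.3 → max 102.1 km
Only Point 3 has all residuals ≈ 0.

Point 3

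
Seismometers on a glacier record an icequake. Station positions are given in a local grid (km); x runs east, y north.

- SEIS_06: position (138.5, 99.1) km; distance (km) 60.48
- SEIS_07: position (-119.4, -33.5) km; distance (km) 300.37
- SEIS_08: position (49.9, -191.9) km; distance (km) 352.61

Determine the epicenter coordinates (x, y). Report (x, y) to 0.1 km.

(114.7, 154.7)

Circle about each station: (x − 138.5)² + (y − 99.1)² = 60.48²; (x + 119.4)² + (y + 33.5)² = 300.37²; (x − 49.9)² + (y + 191.9)² = 352.61².
Subtracting the SEIS_06 equation from the SEIS_07 and SEIS_08 equations removes the quadratic terms:
-515.8 x − 265.2 y = -100188.76
-177.2 x − 582.0 y = -110363.42
Solving the 2×2 system: x ≈ 114.7, y ≈ 154.7 km.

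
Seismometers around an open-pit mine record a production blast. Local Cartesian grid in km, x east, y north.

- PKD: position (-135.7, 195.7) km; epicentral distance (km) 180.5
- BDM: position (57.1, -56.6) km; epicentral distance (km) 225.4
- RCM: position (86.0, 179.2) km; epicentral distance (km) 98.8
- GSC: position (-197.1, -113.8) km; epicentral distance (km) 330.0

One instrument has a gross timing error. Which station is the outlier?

PKD

Solve using three stations at a time. Using BDM, RCM, GSC (subtract circle equations pairwise → linear system) gives (x, y) ≈ (-10.5, 158.4).
Distances from that point to each station vs reported:
  PKD: calculated 130.6 vs reported 180.5 → residual 49.9 km
  BDM: calculated 225.4 vs reported 225.4 → residual 0.0 km
  RCM: calculated 98.8 vs reported 98.8 → residual 0.0 km
  GSC: calculated 330.0 vs reported 330.0 → residual 0.0 km
BDM, RCM, GSC are mutually consistent (residuals ≈ 0); PKD is off by 49.9 km.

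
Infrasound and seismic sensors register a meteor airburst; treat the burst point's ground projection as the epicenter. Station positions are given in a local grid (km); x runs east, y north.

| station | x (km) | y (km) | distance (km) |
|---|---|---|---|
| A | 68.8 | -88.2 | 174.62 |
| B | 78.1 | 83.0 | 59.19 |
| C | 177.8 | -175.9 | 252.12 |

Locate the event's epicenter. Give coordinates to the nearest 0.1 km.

136.4 km east, 72.8 km north

Circle about each station: (x − 68.8)² + (y + 88.2)² = 174.62²; (x − 78.1)² + (y − 83.0)² = 59.19²; (x − 177.8)² + (y + 175.9)² = 252.12².
Subtracting the A equation from the B and C equations removes the quadratic terms:
18.6 x + 342.4 y = 27464.62
218.0 x − 175.4 y = 16968.62
Solving the 2×2 system: x ≈ 136.4, y ≈ 72.8 km.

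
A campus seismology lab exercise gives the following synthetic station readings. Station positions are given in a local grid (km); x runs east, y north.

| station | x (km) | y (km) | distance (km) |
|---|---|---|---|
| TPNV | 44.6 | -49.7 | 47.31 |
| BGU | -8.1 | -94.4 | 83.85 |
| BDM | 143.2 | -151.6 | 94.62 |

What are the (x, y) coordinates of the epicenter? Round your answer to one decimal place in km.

x ≈ 75.3 km, y ≈ -85.7 km

Circle about each station: (x − 44.6)² + (y + 49.7)² = 47.31²; (x + 8.1)² + (y + 94.4)² = 83.85²; (x − 143.2)² + (y + 151.6)² = 94.62².
Subtracting the TPNV equation from the BGU and BDM equations removes the quadratic terms:
-105.4 x − 89.4 y = -274.87
197.2 x − 203.8 y = 32314.84
Solving the 2×2 system: x ≈ 75.3, y ≈ -85.7 km.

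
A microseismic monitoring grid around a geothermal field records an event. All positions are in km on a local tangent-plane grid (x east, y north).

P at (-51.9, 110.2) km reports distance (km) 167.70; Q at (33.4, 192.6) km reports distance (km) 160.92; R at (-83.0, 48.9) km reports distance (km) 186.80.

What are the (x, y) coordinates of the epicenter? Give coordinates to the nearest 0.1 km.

Circle about each station: (x + 51.9)² + (y − 110.2)² = 167.70²; (x − 33.4)² + (y − 192.6)² = 160.92²; (x + 83.0)² + (y − 48.9)² = 186.80².
Subtracting pairs of circle equations eliminates x²+y² and gives linear equations (the radical axes):
170.6 x + 164.8 y = 25600.71
-62.2 x − 122.6 y = -12328.39
Solving the 2×2 system: x ≈ 103.8, y ≈ 47.9 km.

(103.8, 47.9)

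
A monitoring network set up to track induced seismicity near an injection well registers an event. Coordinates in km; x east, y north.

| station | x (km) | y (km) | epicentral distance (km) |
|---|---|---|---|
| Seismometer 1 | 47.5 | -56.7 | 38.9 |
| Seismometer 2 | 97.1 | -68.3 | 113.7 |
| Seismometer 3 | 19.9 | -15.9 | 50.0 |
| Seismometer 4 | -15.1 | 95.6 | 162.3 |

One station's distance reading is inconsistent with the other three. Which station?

Seismometer 2

Solve using three stations at a time. Using Seismometer 1, Seismometer 3, Seismometer 4 (subtract circle equations pairwise → linear system) gives (x, y) ≈ (9.3, -64.9).
Distances from that point to each station vs reported:
  Seismometer 1: calculated 39.1 vs reported 38.9 → residual 0.2 km
  Seismometer 2: calculated 87.9 vs reported 113.7 → residual 25.8 km
  Seismometer 3: calculated 50.1 vs reported 50.0 → residual 0.1 km
  Seismometer 4: calculated 162.3 vs reported 162.3 → residual 0.0 km
Seismometer 1, Seismometer 3, Seismometer 4 are mutually consistent (residuals ≈ 0); Seismometer 2 is off by 25.8 km.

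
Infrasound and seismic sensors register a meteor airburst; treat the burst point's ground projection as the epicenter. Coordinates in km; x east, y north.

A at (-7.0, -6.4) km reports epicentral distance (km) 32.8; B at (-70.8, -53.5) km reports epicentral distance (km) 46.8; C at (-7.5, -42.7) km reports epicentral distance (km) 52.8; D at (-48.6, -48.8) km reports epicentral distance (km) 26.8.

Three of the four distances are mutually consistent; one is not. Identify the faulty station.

Solve using three stations at a time. Using A, B, D (subtract circle equations pairwise → linear system) gives (x, y) ≈ (-31.4, -28.3).
Distances from that point to each station vs reported:
  A: calculated 32.8 vs reported 32.8 → residual 0.0 km
  B: calculated 46.8 vs reported 46.8 → residual 0.0 km
  C: calculated 27.9 vs reported 52.8 → residual 24.9 km
  D: calculated 26.8 vs reported 26.8 → residual 0.0 km
A, B, D are mutually consistent (residuals ≈ 0); C is off by 24.9 km.

C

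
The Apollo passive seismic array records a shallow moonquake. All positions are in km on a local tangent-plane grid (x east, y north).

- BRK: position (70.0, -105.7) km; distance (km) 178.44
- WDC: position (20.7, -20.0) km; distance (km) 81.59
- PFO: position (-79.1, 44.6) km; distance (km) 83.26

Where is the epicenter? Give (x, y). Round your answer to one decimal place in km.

Circle about each station: (x − 70.0)² + (y + 105.7)² = 178.44²; (x − 20.7)² + (y + 20.0)² = 81.59²; (x + 79.1)² + (y − 44.6)² = 83.26².
Subtracting the BRK equation from the WDC and PFO equations removes the quadratic terms:
-98.6 x + 171.4 y = 9939.91
-298.2 x + 300.6 y = 17082.09
Solving the 2×2 system: x ≈ 2.8, y ≈ 59.6 km.
Check against BRK (with the unrounded x, y): √((x − 70.0)²+(y + 105.7)²) = 178.44 ≈ 178.44 km. ✓

(2.8, 59.6)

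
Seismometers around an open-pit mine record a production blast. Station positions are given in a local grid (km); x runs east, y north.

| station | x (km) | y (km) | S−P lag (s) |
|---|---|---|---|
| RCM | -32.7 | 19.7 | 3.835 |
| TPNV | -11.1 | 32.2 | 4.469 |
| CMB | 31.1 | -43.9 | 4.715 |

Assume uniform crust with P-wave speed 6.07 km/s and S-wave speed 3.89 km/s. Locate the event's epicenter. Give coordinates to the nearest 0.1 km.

-11.8 km east, -16.2 km north

Distance from S−P lag: d = Δt · v_P v_S / (v_P − v_S) = Δt · (6.07·3.89)/(6.07−3.89) ≈ 10.8313·Δt.
So d_RCM = 41.54, d_TPNV = 48.41, d_CMB = 51.07 km.
Circle about each station: (x + 32.7)² + (y − 19.7)² = 41.54²; (x + 11.1)² + (y − 32.2)² = 48.41²; (x − 31.1)² + (y + 43.9)² = 51.07².
Subtracting the RCM equation from the TPNV and CMB equations removes the quadratic terms:
43.2 x + 25.0 y = -915.29
127.6 x − 127.2 y = 554.47
Solving the 2×2 system: x ≈ -11.8, y ≈ -16.2 km.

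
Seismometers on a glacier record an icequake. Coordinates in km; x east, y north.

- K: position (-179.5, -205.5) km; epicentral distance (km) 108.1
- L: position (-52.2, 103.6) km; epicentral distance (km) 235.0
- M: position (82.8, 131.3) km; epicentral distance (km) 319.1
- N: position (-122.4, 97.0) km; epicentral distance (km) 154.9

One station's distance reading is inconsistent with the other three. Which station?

N

Solve using three stations at a time. Using K, L, M (subtract circle equations pairwise → linear system) gives (x, y) ≈ (-107.6, -124.8).
Distances from that point to each station vs reported:
  K: calculated 108.1 vs reported 108.1 → residual 0.0 km
  L: calculated 235.0 vs reported 235.0 → residual 0.0 km
  M: calculated 319.1 vs reported 319.1 → residual 0.0 km
  N: calculated 222.3 vs reported 154.9 → residual 67.4 km
K, L, M are mutually consistent (residuals ≈ 0); N is off by 67.4 km.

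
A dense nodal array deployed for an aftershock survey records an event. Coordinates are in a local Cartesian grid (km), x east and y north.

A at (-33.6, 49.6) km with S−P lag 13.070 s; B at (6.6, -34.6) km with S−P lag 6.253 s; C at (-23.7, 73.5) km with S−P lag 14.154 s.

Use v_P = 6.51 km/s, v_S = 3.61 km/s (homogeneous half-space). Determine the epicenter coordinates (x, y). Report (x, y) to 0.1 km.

(52.2, -12.5)

Distance from S−P lag: d = Δt · v_P v_S / (v_P − v_S) = Δt · (6.51·3.61)/(6.51−3.61) ≈ 8.1038·Δt.
So d_A = 105.92, d_B = 50.67, d_C = 114.70 km.
Circle about each station: (x + 33.6)² + (y − 49.6)² = 105.92²; (x − 6.6)² + (y + 34.6)² = 50.67²; (x + 23.7)² + (y − 73.5)² = 114.70².
Subtracting pairs of circle equations eliminates x²+y² and gives linear equations (the radical axes):
80.4 x − 168.4 y = 6303.20
19.8 x + 47.8 y = 437.78
Solving the 2×2 system: x ≈ 52.2, y ≈ -12.5 km.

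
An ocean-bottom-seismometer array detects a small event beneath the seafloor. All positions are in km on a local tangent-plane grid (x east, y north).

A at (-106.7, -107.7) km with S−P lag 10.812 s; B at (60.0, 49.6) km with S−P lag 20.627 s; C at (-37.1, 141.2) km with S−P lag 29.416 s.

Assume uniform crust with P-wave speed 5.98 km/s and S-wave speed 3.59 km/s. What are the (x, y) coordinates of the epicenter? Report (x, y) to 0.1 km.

Distance from S−P lag: d = Δt · v_P v_S / (v_P − v_S) = Δt · (5.98·3.59)/(5.98−3.59) ≈ 8.9825·Δt.
So d_A = 97.12, d_B = 185.28, d_C = 264.23 km.
Circle about each station: (x + 106.7)² + (y + 107.7)² = 97.12²; (x − 60.0)² + (y − 49.6)² = 185.28²; (x + 37.1)² + (y − 141.2)² = 264.23².
Subtracting the A equation from the B and C equations removes the quadratic terms:
333.4 x + 314.6 y = -41820.40
139.2 x + 497.8 y = -62055.53
Solving the 2×2 system: x ≈ -10.6, y ≈ -121.7 km.
Check against A (with the unrounded x, y): √((x + 106.7)²+(y + 107.7)²) = 97.11 ≈ 97.12 km. ✓

x ≈ -10.6 km, y ≈ -121.7 km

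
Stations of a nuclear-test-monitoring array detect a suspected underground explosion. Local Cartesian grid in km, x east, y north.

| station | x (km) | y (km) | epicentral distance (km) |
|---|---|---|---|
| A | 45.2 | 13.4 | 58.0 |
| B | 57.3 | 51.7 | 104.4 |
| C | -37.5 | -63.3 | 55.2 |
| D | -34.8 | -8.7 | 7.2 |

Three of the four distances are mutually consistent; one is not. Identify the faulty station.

Solve using three stations at a time. Using B, C, D (subtract circle equations pairwise → linear system) gives (x, y) ≈ (-27.6, -9.0).
Distances from that point to each station vs reported:
  A: calculated 76.2 vs reported 58.0 → residual 18.2 km
  B: calculated 104.4 vs reported 104.4 → residual 0.0 km
  C: calculated 55.2 vs reported 55.2 → residual 0.0 km
  D: calculated 7.2 vs reported 7.2 → residual 0.0 km
B, C, D are mutually consistent (residuals ≈ 0); A is off by 18.2 km.

A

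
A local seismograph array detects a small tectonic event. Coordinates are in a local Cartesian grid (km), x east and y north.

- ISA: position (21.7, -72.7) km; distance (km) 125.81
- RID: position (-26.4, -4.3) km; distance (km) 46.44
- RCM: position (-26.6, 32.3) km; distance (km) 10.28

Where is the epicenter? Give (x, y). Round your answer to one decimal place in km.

Circle about each station: (x − 21.7)² + (y + 72.7)² = 125.81²; (x + 26.4)² + (y + 4.3)² = 46.44²; (x + 26.6)² + (y − 32.3)² = 10.28².
Subtracting pairs of circle equations eliminates x²+y² and gives linear equations (the radical axes):
-96.2 x + 136.8 y = 8630.75
-96.6 x + 210.0 y = 11717.15
Solving the 2×2 system: x ≈ -30.0, y ≈ 42.0 km.

x ≈ -30.0 km, y ≈ 42.0 km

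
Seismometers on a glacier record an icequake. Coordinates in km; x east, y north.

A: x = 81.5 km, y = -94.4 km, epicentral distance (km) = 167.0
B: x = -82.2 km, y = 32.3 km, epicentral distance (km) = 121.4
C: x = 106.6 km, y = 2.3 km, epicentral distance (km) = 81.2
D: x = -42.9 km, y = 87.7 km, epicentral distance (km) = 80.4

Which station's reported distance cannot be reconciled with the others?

C

Solve using three stations at a time. Using A, B, D (subtract circle equations pairwise → linear system) gives (x, y) ≈ (34.5, 65.8).
Distances from that point to each station vs reported:
  A: calculated 167.0 vs reported 167.0 → residual 0.0 km
  B: calculated 121.4 vs reported 121.4 → residual 0.0 km
  C: calculated 96.1 vs reported 81.2 → residual 14.9 km
  D: calculated 80.4 vs reported 80.4 → residual 0.0 km
A, B, D are mutually consistent (residuals ≈ 0); C is off by 14.9 km.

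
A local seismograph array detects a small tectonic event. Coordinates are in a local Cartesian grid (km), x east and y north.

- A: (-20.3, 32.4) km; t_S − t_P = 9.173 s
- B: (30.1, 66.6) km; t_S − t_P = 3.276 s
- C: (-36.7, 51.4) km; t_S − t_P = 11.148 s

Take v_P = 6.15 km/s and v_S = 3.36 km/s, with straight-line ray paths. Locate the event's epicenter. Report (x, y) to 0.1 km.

(45.8, 48.1)

Distance from S−P lag: d = Δt · v_P v_S / (v_P − v_S) = Δt · (6.15·3.36)/(6.15−3.36) ≈ 7.4065·Δt.
So d_A = 67.94, d_B = 24.26, d_C = 82.57 km.
Circle about each station: (x + 20.3)² + (y − 32.4)² = 67.94²; (x − 30.1)² + (y − 66.6)² = 24.26²; (x + 36.7)² + (y − 51.4)² = 82.57².
Subtracting the A equation from the B and C equations removes the quadratic terms:
100.8 x + 68.4 y = 7907.02
-32.8 x + 38.0 y = 325.04
Solving the 2×2 system: x ≈ 45.8, y ≈ 48.1 km.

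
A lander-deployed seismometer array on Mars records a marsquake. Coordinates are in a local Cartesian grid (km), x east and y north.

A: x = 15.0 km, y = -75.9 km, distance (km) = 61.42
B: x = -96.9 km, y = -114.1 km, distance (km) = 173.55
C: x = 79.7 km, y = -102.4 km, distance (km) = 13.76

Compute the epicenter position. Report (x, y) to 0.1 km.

Circle about each station: (x − 15.0)² + (y + 75.9)² = 61.42²; (x + 96.9)² + (y + 114.1)² = 173.55²; (x − 79.7)² + (y + 102.4)² = 13.76².
Subtracting the A equation from the B and C equations removes the quadratic terms:
-223.8 x − 76.4 y = -9924.58
129.4 x − 53.0 y = 14435.12
Solving the 2×2 system: x ≈ 74.9, y ≈ -89.5 km.

x ≈ 74.9 km, y ≈ -89.5 km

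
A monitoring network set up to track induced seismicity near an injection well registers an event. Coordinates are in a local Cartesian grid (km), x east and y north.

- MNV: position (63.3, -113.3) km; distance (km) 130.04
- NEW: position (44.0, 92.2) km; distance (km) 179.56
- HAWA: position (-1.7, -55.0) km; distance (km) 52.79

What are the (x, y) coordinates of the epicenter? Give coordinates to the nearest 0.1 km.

Circle about each station: (x − 63.3)² + (y + 113.3)² = 130.04²; (x − 44.0)² + (y − 92.2)² = 179.56²; (x + 1.7)² + (y + 55.0)² = 52.79².
Subtracting pairs of circle equations eliminates x²+y² and gives linear equations (the radical axes):
-38.6 x + 411.0 y = -21738.33
-130.0 x + 116.6 y = 307.73
Solving the 2×2 system: x ≈ -54.4, y ≈ -58.0 km.

(-54.4, -58.0)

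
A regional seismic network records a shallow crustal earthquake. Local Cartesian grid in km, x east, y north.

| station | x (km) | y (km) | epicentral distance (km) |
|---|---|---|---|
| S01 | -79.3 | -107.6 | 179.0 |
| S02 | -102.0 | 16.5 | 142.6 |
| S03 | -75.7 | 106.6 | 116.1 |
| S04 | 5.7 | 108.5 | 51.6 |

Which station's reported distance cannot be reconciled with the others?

S01

Solve using three stations at a time. Using S02, S03, S04 (subtract circle equations pairwise → linear system) gives (x, y) ≈ (32.5, 64.2).
Distances from that point to each station vs reported:
  S01: calculated 204.9 vs reported 179.0 → residual 25.9 km
  S02: calculated 142.7 vs reported 142.6 → residual 0.1 km
  S03: calculated 116.2 vs reported 116.1 → residual 0.1 km
  S04: calculated 51.8 vs reported 51.6 → residual 0.2 km
S02, S03, S04 are mutually consistent (residuals ≈ 0); S01 is off by 25.9 km.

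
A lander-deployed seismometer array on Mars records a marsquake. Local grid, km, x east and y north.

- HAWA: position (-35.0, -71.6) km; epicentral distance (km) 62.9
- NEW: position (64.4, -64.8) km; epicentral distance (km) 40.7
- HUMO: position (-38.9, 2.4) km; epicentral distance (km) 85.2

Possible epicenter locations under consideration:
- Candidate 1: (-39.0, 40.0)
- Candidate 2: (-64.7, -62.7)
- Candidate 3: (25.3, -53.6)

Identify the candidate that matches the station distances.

For each candidate, compare |candidate − station| to the reported distance:
Candidate 1: residuals HAWA 48.8, NEW 106.5, HUMO 47.6 → max 106.5 km
Candidate 2: residuals HAWA 31.9, NEW 88.4, HUMO 15.2 → max 88.4 km
Candidate 3: residuals HAWA 0.0, NEW 0.0, HUMO 0.0 → max 0.0 km
Only Candidate 3 has all residuals ≈ 0.

Candidate 3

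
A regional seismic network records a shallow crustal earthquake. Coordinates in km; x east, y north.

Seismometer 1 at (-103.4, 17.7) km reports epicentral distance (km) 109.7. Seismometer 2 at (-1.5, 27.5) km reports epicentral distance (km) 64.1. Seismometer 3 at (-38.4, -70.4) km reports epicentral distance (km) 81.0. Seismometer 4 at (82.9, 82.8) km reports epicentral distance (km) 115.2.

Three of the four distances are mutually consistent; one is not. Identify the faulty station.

Solve using three stations at a time. Using Seismometer 1, Seismometer 3, Seismometer 4 (subtract circle equations pairwise → linear system) gives (x, y) ≈ (4.6, -1.7).
Distances from that point to each station vs reported:
  Seismometer 1: calculated 109.7 vs reported 109.7 → residual 0.0 km
  Seismometer 2: calculated 29.8 vs reported 64.1 → residual 34.3 km
  Seismometer 3: calculated 81.0 vs reported 81.0 → residual 0.0 km
  Seismometer 4: calculated 115.2 vs reported 115.2 → residual 0.0 km
Seismometer 1, Seismometer 3, Seismometer 4 are mutually consistent (residuals ≈ 0); Seismometer 2 is off by 34.3 km.

Seismometer 2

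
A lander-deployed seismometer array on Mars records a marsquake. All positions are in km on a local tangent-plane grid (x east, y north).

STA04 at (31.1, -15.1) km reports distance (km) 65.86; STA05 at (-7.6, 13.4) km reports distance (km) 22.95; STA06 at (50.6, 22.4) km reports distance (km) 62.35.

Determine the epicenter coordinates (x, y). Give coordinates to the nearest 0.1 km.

Circle about each station: (x − 31.1)² + (y + 15.1)² = 65.86²; (x + 7.6)² + (y − 13.4)² = 22.95²; (x − 50.6)² + (y − 22.4)² = 62.35².
Subtracting pairs of circle equations eliminates x²+y² and gives linear equations (the radical axes):
-77.4 x + 57.0 y = 2852.94
39.0 x + 75.0 y = 2316.92
Solving the 2×2 system: x ≈ -10.2, y ≈ 36.2 km.

(-10.2, 36.2)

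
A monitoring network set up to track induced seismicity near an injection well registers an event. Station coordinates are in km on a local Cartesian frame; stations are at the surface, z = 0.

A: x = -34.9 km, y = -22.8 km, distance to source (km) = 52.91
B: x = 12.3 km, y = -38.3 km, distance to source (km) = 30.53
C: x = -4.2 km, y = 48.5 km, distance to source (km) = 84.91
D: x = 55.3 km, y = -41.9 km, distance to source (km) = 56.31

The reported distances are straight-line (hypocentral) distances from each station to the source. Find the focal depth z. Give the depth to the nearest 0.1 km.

z ≈ 29.2 km

Each station gives a sphere (x−x_i)² + (y−y_i)² + z² = d_i² (stations at z=0).
Subtracting the A sphere from B and C: z² cancels, leaving linear equations in x and y:
94.4 x − 31.0 y = 1747.72
61.4 x + 142.6 y = -3778.20
Solving: x ≈ 8.598, y ≈ -30.197 km (keep extra digits for the depth step; rounded: 8.6, -30.2).
Then from the A sphere: z² = 52.91² − (x + 34.9)² − (y + 22.8)² with x = 8.598, y = -30.197, so z ≈ 29.201 ≈ 29.2 km.
Check against D (with the unrounded solution): distance 56.31 ≈ 56.31 km. ✓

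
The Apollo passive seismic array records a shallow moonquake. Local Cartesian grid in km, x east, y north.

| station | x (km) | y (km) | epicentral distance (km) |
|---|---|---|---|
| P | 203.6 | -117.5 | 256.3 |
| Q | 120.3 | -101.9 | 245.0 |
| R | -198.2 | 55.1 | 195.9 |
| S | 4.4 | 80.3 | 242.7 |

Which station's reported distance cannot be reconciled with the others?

P

Solve using three stations at a time. Using Q, R, S (subtract circle equations pairwise → linear system) gives (x, y) ≈ (-123.5, -125.9).
Distances from that point to each station vs reported:
  P: calculated 327.2 vs reported 256.3 → residual 70.9 km
  Q: calculated 245.0 vs reported 245.0 → residual 0.0 km
  R: calculated 195.8 vs reported 195.9 → residual 0.1 km
  S: calculated 242.7 vs reported 242.7 → residual 0.0 km
Q, R, S are mutually consistent (residuals ≈ 0); P is off by 70.9 km.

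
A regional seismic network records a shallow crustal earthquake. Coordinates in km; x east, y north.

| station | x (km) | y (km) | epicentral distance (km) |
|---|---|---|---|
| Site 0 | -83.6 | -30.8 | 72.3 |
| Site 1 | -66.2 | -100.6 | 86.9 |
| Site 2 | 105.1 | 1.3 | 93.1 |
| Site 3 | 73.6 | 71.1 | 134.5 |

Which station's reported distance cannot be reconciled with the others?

Solve using three stations at a time. Using Site 0, Site 1, Site 3 (subtract circle equations pairwise → linear system) gives (x, y) ≈ (-11.3, -33.2).
Distances from that point to each station vs reported:
  Site 0: calculated 72.3 vs reported 72.3 → residual 0.0 km
  Site 1: calculated 86.9 vs reported 86.9 → residual 0.0 km
  Site 2: calculated 121.4 vs reported 93.1 → residual 28.3 km
  Site 3: calculated 134.5 vs reported 134.5 → residual 0.0 km
Site 0, Site 1, Site 3 are mutually consistent (residuals ≈ 0); Site 2 is off by 28.3 km.

Site 2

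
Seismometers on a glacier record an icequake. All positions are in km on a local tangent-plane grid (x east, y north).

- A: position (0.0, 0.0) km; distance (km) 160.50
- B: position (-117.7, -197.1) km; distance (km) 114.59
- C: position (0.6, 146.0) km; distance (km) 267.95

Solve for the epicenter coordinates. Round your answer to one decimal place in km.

-136.7 km east, -84.1 km north

Circle about each station: x² + y² = 160.50²; (x + 117.7)² + (y + 197.1)² = 114.59²; (x − 0.6)² + (y − 146.0)² = 267.95².
Subtracting pairs of circle equations eliminates x²+y² and gives linear equations (the radical axes):
-235.4 x − 394.2 y = 65331.08
1.2 x + 292.0 y = -24720.59
Solving the 2×2 system: x ≈ -136.7, y ≈ -84.1 km.
Check against A (with the unrounded x, y): √(x²+y²) = 160.50 ≈ 160.50 km. ✓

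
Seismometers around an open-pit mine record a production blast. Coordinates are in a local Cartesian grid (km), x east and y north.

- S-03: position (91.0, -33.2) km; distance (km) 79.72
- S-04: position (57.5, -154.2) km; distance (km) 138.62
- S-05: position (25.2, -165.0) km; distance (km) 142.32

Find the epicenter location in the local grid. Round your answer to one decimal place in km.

x ≈ 11.9 km, y ≈ -23.3 km

Circle about each station: (x − 91.0)² + (y + 33.2)² = 79.72²; (x − 57.5)² + (y + 154.2)² = 138.62²; (x − 25.2)² + (y + 165.0)² = 142.32².
Subtracting pairs of circle equations eliminates x²+y² and gives linear equations (the radical axes):
-67.0 x − 242.0 y = 4840.42
-131.6 x − 263.6 y = 4577.10
Solving the 2×2 system: x ≈ 11.9, y ≈ -23.3 km.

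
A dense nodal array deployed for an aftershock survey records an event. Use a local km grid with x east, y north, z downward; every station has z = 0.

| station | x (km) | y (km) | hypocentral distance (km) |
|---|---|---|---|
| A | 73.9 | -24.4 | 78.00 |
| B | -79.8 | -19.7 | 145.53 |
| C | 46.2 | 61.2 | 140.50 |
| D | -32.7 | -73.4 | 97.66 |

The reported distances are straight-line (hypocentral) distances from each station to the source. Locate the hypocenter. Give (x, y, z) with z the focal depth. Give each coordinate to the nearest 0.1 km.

x ≈ 44.8 km, y ≈ -66.3 km, depth ≈ 59.0 km

Each station gives a sphere (x−x_i)² + (y−y_i)² + z² = d_i² (stations at z=0).
Subtracting the A sphere from B and C: z² cancels, leaving linear equations in x and y:
-307.4 x + 9.4 y = -14395.42
-55.4 x + 171.2 y = -13832.94
Solving: x ≈ 44.802, y ≈ -66.302 km (keep extra digits for the depth step; rounded: 44.8, -66.3).
Then from the A sphere: z² = 78.00² − (x − 73.9)² − (y + 24.4)² with x = 44.802, y = -66.302, so z ≈ 59.004 ≈ 59.0 km.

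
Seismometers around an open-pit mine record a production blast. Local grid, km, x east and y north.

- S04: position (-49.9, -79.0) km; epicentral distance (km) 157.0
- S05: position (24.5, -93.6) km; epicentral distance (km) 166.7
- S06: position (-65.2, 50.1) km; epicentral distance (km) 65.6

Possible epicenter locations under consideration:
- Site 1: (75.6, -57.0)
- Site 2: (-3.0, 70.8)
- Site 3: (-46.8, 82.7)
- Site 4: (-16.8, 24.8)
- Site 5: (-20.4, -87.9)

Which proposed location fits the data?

Site 2

For each candidate, compare |candidate − station| to the reported distance:
Site 1: residuals S04 29.6, S05 103.8, S06 111.3 → max 111.3 km
Site 2: residuals S04 0.0, S05 0.0, S06 0.0 → max 0.0 km
Site 3: residuals S04 4.7, S05 23.5, S06 28.2 → max 28.2 km
Site 4: residuals S04 48.1, S05 41.3, S06 11.0 → max 48.1 km
Site 5: residuals S04 126.2, S05 121.4, S06 79.5 → max 126.2 km
Only Site 2 has all residuals ≈ 0.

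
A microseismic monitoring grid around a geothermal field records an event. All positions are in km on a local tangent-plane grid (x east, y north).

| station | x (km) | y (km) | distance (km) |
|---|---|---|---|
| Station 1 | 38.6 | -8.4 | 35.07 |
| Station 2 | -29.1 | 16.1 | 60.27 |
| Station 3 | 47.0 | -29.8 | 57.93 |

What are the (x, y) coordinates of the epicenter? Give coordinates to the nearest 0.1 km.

(30.4, 25.7)

Circle about each station: (x − 38.6)² + (y + 8.4)² = 35.07²; (x + 29.1)² + (y − 16.1)² = 60.27²; (x − 47.0)² + (y + 29.8)² = 57.93².
Subtracting pairs of circle equations eliminates x²+y² and gives linear equations (the radical axes):
-135.4 x + 49.0 y = -2857.07
16.8 x − 42.8 y = -589.46
Solving the 2×2 system: x ≈ 30.4, y ≈ 25.7 km.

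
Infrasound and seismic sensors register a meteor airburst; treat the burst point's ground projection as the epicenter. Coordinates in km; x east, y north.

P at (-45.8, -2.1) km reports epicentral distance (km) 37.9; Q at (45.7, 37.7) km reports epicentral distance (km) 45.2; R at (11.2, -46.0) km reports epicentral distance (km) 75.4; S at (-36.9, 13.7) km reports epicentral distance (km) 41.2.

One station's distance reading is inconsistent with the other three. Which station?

P

Solve using three stations at a time. Using Q, R, S (subtract circle equations pairwise → linear system) gives (x, y) ≈ (1.4, 28.7).
Distances from that point to each station vs reported:
  P: calculated 56.4 vs reported 37.9 → residual 18.5 km
  Q: calculated 45.2 vs reported 45.2 → residual 0.0 km
  R: calculated 75.4 vs reported 75.4 → residual 0.0 km
  S: calculated 41.2 vs reported 41.2 → residual 0.0 km
Q, R, S are mutually consistent (residuals ≈ 0); P is off by 18.5 km.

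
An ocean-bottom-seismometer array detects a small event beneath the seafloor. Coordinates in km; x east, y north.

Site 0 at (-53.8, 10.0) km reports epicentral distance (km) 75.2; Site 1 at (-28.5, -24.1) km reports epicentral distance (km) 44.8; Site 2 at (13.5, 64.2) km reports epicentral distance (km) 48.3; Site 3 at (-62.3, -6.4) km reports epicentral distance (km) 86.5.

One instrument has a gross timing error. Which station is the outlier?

Site 1

Solve using three stations at a time. Using Site 0, Site 2, Site 3 (subtract circle equations pairwise → linear system) gives (x, y) ≈ (21.2, 16.5).
Distances from that point to each station vs reported:
  Site 0: calculated 75.2 vs reported 75.2 → residual 0.0 km
  Site 1: calculated 64.1 vs reported 44.8 → residual 19.3 km
  Site 2: calculated 48.4 vs reported 48.3 → residual 0.1 km
  Site 3: calculated 86.5 vs reported 86.5 → residual 0.0 km
Site 0, Site 2, Site 3 are mutually consistent (residuals ≈ 0); Site 1 is off by 19.3 km.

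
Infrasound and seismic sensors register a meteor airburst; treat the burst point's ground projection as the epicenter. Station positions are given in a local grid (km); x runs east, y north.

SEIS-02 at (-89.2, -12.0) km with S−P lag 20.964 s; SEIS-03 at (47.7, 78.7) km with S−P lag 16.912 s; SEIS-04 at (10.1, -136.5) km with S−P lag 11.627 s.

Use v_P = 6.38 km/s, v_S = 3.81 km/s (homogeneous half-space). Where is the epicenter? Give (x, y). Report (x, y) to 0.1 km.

Distance from S−P lag: d = Δt · v_P v_S / (v_P − v_S) = Δt · (6.38·3.81)/(6.38−3.81) ≈ 9.4583·Δt.
So d_SEIS-02 = 198.28, d_SEIS-03 = 159.96, d_SEIS-04 = 109.97 km.
Circle about each station: (x + 89.2)² + (y + 12.0)² = 198.28²; (x − 47.7)² + (y − 78.7)² = 159.96²; (x − 10.1)² + (y + 136.5)² = 109.97².
Subtracting pairs of circle equations eliminates x²+y² and gives linear equations (the radical axes):
273.8 x + 181.4 y = 14096.10
198.6 x − 249.0 y = 37855.18
Solving the 2×2 system: x ≈ 99.6, y ≈ -72.6 km.
Check against SEIS-02 (with the unrounded x, y): √((x + 89.2)²+(y + 12.0)²) = 198.27 ≈ 198.28 km. ✓

(99.6, -72.6)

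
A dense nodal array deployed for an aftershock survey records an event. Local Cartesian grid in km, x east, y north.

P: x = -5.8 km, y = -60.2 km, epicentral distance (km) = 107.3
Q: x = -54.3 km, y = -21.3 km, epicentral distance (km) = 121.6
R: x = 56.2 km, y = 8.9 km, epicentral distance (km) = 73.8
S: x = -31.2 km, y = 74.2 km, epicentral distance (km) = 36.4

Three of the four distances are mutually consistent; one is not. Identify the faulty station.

Solve using three stations at a time. Using P, R, S (subtract circle equations pairwise → linear system) gives (x, y) ≈ (-6.9, 47.1).
Distances from that point to each station vs reported:
  P: calculated 107.3 vs reported 107.3 → residual 0.0 km
  Q: calculated 83.2 vs reported 121.6 → residual 38.4 km
  R: calculated 73.8 vs reported 73.8 → residual 0.0 km
  S: calculated 36.4 vs reported 36.4 → residual 0.0 km
P, R, S are mutually consistent (residuals ≈ 0); Q is off by 38.4 km.

Q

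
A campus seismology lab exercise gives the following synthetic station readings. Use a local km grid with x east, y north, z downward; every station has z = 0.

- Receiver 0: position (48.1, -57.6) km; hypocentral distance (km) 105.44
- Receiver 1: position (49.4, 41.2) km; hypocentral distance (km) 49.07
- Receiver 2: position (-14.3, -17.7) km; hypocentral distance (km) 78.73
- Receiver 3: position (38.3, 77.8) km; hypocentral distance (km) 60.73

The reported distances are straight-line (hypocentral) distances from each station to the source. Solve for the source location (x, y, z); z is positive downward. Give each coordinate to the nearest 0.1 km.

x ≈ 24.7 km, y ≈ 36.2 km, depth ≈ 42.1 km

Each station gives a sphere (x−x_i)² + (y−y_i)² + z² = d_i² (stations at z=0).
Subtracting the Receiver 0 sphere from Receiver 1 and Receiver 2: z² cancels, leaving linear equations in x and y:
2.6 x + 197.6 y = 7216.16
-124.8 x + 79.8 y = -194.41
Solving: x ≈ 24.701, y ≈ 36.194 km (keep extra digits for the depth step; rounded: 24.7, 36.2).
Then from the Receiver 0 sphere: z² = 105.44² − (x − 48.1)² − (y + 57.6)² with x = 24.701, y = 36.194, so z ≈ 42.104 ≈ 42.1 km.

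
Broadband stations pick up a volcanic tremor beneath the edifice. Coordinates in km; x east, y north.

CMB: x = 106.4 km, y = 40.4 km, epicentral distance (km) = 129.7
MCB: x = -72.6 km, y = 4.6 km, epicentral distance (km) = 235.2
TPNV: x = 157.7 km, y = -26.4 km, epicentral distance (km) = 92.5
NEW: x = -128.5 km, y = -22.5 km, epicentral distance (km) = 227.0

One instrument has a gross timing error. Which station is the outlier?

MCB

Solve using three stations at a time. Using CMB, TPNV, NEW (subtract circle equations pairwise → linear system) gives (x, y) ≈ (88.8, -88.1).
Distances from that point to each station vs reported:
  CMB: calculated 129.7 vs reported 129.7 → residual 0.0 km
  MCB: calculated 186.1 vs reported 235.2 → residual 49.1 km
  TPNV: calculated 92.5 vs reported 92.5 → residual 0.0 km
  NEW: calculated 227.0 vs reported 227.0 → residual 0.0 km
CMB, TPNV, NEW are mutually consistent (residuals ≈ 0); MCB is off by 49.1 km.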